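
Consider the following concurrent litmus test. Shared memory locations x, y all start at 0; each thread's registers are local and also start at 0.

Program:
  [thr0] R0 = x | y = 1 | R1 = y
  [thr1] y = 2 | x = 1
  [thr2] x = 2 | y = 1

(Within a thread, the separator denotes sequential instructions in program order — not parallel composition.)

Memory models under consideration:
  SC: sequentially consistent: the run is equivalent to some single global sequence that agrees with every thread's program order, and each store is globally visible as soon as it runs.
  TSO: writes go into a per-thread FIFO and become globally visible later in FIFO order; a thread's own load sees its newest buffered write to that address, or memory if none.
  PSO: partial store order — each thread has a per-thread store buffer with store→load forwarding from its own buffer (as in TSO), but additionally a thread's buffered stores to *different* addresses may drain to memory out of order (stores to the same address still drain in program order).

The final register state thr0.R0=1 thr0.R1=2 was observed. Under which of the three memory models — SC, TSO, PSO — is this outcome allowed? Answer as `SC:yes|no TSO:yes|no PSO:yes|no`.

outcome vector order: (thr0.R0,thr0.R1)
SC: 5 outcomes — {(0,1), (0,2), (1,1), (2,1), (2,2)}
TSO: 5 outcomes — {(0,1), (0,2), (1,1), (2,1), (2,2)}
PSO: 6 outcomes — {(0,1), (0,2), (1,1), (1,2), (2,1), (2,2)}
target (1,2) ∈ {PSO}

SC:no TSO:no PSO:yes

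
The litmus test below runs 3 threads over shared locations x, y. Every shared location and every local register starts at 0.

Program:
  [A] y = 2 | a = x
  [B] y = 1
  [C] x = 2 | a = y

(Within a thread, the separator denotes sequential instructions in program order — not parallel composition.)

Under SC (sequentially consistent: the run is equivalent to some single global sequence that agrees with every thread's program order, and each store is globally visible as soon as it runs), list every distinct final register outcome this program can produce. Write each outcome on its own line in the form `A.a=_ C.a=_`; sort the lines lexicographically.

A.a=0 C.a=1
A.a=0 C.a=2
A.a=2 C.a=0
A.a=2 C.a=1
A.a=2 C.a=2

outcome vector order: (A.a,C.a)
|SC outcomes| = 5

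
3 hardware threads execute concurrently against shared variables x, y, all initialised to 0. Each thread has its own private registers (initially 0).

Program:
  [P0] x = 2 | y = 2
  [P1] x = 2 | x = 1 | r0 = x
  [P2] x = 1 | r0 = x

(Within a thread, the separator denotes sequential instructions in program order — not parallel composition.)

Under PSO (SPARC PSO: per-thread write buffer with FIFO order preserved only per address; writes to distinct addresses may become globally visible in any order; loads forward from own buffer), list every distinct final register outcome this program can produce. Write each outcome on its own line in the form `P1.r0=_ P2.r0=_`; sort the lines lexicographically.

P1.r0=1 P2.r0=1
P1.r0=1 P2.r0=2
P1.r0=2 P2.r0=1
P1.r0=2 P2.r0=2

outcome vector order: (P1.r0,P2.r0)
|PSO outcomes| = 4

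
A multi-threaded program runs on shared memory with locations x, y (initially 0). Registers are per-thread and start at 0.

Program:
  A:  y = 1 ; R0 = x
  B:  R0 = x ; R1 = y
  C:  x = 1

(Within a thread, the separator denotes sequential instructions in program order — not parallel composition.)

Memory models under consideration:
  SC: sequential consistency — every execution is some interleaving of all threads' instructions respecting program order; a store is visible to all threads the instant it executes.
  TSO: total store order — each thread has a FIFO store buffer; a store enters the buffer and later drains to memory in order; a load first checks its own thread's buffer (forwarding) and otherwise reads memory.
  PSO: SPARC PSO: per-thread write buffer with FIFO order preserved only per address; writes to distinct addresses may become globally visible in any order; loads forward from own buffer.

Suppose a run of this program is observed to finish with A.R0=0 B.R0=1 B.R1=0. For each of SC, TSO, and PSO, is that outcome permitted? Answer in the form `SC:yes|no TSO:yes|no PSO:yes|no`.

outcome vector order: (A.R0,B.R0,B.R1)
[SC] allowed = {000; 001; 011; 100; 101; 110; 111}
[TSO] allowed = {000; 001; 010; 011; 100; 101; 110; 111}
[PSO] allowed = {000; 001; 010; 011; 100; 101; 110; 111}
target 010 ∈ {TSO,PSO}

SC:no TSO:yes PSO:yes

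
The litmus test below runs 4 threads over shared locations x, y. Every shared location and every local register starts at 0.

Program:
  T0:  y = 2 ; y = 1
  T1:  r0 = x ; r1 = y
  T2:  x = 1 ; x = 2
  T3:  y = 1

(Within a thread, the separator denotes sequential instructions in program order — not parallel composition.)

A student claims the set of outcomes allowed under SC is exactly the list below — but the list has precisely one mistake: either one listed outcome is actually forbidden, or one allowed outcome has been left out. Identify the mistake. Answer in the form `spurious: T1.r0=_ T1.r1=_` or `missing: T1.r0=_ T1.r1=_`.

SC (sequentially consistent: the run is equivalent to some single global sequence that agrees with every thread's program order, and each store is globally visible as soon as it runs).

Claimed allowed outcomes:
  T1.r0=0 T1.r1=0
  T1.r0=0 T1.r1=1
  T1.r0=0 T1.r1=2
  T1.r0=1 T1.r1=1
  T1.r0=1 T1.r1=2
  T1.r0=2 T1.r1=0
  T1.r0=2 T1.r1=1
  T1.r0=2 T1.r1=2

missing: T1.r0=1 T1.r1=0

outcome vector order: (T1.r0,T1.r1)
SC: 9 outcomes — {00, 01, 02, 10, 11, 12, 20, 21, 22}
SC∖claimed = {10}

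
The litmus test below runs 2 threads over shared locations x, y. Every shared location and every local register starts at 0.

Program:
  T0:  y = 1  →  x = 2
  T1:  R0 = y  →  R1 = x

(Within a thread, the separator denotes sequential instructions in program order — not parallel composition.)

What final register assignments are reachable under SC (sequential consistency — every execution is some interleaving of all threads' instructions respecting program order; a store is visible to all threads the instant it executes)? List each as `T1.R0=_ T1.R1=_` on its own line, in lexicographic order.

outcome vector order: (T1.R0,T1.R1)
|SC outcomes| = 4

T1.R0=0 T1.R1=0
T1.R0=0 T1.R1=2
T1.R0=1 T1.R1=0
T1.R0=1 T1.R1=2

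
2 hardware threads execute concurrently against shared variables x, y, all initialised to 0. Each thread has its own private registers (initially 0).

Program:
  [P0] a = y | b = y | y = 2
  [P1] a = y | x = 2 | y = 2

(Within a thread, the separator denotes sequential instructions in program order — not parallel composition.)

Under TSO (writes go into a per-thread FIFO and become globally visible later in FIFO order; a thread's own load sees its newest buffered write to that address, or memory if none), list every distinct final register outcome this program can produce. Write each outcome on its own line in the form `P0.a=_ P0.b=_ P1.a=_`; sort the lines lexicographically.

outcome vector order: (P0.a,P0.b,P1.a)
|TSO outcomes| = 4

P0.a=0 P0.b=0 P1.a=0
P0.a=0 P0.b=0 P1.a=2
P0.a=0 P0.b=2 P1.a=0
P0.a=2 P0.b=2 P1.a=0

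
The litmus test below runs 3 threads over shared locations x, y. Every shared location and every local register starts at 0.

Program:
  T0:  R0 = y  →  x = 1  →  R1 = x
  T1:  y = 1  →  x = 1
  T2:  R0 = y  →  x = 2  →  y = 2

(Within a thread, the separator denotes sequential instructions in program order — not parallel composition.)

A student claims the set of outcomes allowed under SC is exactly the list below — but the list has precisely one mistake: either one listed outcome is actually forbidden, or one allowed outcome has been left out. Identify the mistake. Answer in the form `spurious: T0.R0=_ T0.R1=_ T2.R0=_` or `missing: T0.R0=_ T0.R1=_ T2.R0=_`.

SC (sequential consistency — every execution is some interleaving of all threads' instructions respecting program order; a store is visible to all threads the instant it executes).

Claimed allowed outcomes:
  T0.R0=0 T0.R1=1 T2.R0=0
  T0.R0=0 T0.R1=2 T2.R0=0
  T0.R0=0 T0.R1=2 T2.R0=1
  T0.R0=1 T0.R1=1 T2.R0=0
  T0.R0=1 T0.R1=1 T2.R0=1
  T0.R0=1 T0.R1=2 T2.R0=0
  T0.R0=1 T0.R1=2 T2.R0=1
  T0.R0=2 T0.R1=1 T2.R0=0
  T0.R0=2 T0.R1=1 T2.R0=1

outcome vector order: (T0.R0,T0.R1,T2.R0)
SC: 10 outcomes — {(0,1,0) (0,1,1) (0,2,0) (0,2,1) (1,1,0) (1,1,1) (1,2,0) (1,2,1) (2,1,0) (2,1,1)}
SC∖claimed = {(0,1,1)}

missing: T0.R0=0 T0.R1=1 T2.R0=1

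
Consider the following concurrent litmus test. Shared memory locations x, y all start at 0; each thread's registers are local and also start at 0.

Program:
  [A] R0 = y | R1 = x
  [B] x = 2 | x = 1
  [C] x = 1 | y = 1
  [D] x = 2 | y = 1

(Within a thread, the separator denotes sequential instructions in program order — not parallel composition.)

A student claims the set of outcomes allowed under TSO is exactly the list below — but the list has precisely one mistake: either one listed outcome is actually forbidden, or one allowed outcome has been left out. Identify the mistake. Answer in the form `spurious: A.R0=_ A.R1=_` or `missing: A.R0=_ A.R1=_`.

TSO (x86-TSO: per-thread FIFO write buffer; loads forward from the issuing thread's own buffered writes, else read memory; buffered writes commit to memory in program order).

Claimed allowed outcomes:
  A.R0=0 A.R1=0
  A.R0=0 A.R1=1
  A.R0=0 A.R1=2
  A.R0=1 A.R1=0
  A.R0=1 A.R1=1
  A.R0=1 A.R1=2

outcome vector order: (A.R0,A.R1)
[TSO] allowed = {(0,0), (0,1), (0,2), (1,1), (1,2)}
claimed∖TSO = {(1,0)}

spurious: A.R0=1 A.R1=0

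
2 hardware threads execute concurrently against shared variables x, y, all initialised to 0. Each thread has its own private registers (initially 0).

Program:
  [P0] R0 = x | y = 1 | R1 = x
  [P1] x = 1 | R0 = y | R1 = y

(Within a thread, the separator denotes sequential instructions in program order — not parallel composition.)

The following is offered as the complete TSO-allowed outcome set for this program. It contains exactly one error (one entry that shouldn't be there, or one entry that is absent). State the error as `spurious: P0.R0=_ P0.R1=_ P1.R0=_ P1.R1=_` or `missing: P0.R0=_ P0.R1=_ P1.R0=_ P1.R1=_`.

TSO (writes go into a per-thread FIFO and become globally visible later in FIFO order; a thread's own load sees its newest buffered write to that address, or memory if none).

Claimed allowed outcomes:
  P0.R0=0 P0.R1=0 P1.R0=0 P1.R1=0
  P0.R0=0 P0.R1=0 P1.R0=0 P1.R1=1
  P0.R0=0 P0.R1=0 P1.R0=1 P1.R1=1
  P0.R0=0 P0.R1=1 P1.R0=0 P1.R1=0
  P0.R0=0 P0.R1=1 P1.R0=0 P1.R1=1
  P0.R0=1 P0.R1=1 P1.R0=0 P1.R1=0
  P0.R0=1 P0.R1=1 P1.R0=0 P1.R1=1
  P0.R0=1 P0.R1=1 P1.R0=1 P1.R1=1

outcome vector order: (P0.R0,P0.R1,P1.R0,P1.R1)
[TSO] allowed = {0/0/0/0, 0/0/0/1, 0/0/1/1, 0/1/0/0, 0/1/0/1, 0/1/1/1, 1/1/0/0, 1/1/0/1, 1/1/1/1}
TSO∖claimed = {0/1/1/1}

missing: P0.R0=0 P0.R1=1 P1.R0=1 P1.R1=1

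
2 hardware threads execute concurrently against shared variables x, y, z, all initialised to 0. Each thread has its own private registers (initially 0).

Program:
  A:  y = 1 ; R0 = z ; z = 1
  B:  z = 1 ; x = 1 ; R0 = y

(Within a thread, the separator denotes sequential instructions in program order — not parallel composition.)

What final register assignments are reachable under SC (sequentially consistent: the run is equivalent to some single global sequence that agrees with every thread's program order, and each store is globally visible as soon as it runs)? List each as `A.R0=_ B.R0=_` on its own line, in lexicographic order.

A.R0=0 B.R0=1
A.R0=1 B.R0=0
A.R0=1 B.R0=1

outcome vector order: (A.R0,B.R0)
|SC outcomes| = 3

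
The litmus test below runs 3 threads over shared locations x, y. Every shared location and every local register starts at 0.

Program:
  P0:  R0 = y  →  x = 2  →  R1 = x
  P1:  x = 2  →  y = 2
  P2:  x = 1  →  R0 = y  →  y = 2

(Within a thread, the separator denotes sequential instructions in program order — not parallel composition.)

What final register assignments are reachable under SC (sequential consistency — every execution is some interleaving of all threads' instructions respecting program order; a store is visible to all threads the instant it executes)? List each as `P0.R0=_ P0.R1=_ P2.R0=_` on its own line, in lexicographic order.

P0.R0=0 P0.R1=1 P2.R0=0
P0.R0=0 P0.R1=1 P2.R0=2
P0.R0=0 P0.R1=2 P2.R0=0
P0.R0=0 P0.R1=2 P2.R0=2
P0.R0=2 P0.R1=1 P2.R0=2
P0.R0=2 P0.R1=2 P2.R0=0
P0.R0=2 P0.R1=2 P2.R0=2

outcome vector order: (P0.R0,P0.R1,P2.R0)
|SC outcomes| = 7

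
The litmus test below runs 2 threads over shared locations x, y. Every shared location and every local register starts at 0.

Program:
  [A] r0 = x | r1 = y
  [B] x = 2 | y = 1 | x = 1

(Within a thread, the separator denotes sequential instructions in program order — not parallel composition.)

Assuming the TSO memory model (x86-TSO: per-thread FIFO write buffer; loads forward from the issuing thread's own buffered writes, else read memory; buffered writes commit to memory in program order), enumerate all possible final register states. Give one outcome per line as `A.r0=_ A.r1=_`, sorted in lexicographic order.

A.r0=0 A.r1=0
A.r0=0 A.r1=1
A.r0=1 A.r1=1
A.r0=2 A.r1=0
A.r0=2 A.r1=1

outcome vector order: (A.r0,A.r1)
|TSO outcomes| = 5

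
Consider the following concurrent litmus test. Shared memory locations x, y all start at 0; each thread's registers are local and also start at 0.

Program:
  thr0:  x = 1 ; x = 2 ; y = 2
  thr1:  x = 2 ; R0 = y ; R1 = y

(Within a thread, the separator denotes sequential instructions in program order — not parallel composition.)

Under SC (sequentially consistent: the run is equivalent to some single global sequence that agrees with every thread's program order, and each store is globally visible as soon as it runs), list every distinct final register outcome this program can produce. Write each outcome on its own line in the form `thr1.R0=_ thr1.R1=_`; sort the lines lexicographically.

thr1.R0=0 thr1.R1=0
thr1.R0=0 thr1.R1=2
thr1.R0=2 thr1.R1=2

outcome vector order: (thr1.R0,thr1.R1)
|SC outcomes| = 3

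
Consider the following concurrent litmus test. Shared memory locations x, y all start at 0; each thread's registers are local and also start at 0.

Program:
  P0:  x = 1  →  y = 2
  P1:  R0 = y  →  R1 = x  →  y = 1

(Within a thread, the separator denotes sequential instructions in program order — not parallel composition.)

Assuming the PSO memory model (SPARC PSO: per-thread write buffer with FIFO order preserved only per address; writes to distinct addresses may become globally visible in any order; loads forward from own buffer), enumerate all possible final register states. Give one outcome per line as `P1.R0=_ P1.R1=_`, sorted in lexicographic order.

outcome vector order: (P1.R0,P1.R1)
|PSO outcomes| = 4

P1.R0=0 P1.R1=0
P1.R0=0 P1.R1=1
P1.R0=2 P1.R1=0
P1.R0=2 P1.R1=1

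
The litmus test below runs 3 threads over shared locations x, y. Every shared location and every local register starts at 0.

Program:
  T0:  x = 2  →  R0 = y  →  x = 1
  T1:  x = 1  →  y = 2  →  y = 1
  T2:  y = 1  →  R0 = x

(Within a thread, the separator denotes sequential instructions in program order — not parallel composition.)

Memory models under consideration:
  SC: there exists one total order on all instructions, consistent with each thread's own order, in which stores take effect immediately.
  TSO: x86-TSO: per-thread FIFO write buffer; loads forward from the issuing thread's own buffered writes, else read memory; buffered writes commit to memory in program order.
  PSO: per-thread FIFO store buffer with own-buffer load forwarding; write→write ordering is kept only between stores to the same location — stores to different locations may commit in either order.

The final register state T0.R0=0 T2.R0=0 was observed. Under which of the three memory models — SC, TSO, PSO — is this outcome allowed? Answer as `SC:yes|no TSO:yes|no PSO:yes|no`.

outcome vector order: (T0.R0,T2.R0)
[SC] allowed = {(0,1) (0,2) (1,0) (1,1) (1,2) (2,0) (2,1) (2,2)}
[TSO] allowed = {(0,0) (0,1) (0,2) (1,0) (1,1) (1,2) (2,0) (2,1) (2,2)}
[PSO] allowed = {(0,0) (0,1) (0,2) (1,0) (1,1) (1,2) (2,0) (2,1) (2,2)}
target (0,0) ∈ {TSO,PSO}

SC:no TSO:yes PSO:yes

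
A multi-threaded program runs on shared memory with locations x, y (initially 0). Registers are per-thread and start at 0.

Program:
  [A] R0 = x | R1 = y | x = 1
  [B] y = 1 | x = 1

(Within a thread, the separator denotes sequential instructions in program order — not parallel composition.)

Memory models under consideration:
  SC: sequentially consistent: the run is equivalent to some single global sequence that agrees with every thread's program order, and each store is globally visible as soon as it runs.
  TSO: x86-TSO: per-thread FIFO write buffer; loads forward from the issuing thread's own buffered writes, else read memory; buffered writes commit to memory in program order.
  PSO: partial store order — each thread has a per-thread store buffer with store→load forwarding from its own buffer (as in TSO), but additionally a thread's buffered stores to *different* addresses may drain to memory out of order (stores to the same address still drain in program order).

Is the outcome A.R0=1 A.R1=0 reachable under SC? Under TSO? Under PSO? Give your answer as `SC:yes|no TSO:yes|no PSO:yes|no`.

outcome vector order: (A.R0,A.R1)
under SC → (0,0); (0,1); (1,1)
under TSO → (0,0); (0,1); (1,1)
under PSO → (0,0); (0,1); (1,0); (1,1)
target (1,0) ∈ {PSO}

SC:no TSO:no PSO:yes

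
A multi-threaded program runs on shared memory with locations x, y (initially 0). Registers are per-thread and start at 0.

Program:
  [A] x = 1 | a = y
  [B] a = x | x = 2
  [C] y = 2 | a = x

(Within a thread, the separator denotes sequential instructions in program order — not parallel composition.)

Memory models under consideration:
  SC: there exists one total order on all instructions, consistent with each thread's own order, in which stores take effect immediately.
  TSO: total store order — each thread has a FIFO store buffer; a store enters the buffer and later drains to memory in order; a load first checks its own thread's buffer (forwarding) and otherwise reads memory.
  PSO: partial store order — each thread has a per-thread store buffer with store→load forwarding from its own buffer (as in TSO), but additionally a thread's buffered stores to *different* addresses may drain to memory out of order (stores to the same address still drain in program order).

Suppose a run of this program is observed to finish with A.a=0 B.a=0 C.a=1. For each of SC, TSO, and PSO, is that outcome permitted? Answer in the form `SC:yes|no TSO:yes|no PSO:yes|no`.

SC:yes TSO:yes PSO:yes

outcome vector order: (A.a,B.a,C.a)
SC: 10 outcomes — {0/0/1 0/0/2 0/1/1 0/1/2 2/0/0 2/0/1 2/0/2 2/1/0 2/1/1 2/1/2}
TSO: 12 outcomes — {0/0/0 0/0/1 0/0/2 0/1/0 0/1/1 0/1/2 2/0/0 2/0/1 2/0/2 2/1/0 2/1/1 2/1/2}
PSO: 12 outcomes — {0/0/0 0/0/1 0/0/2 0/1/0 0/1/1 0/1/2 2/0/0 2/0/1 2/0/2 2/1/0 2/1/1 2/1/2}
target 0/0/1 ∈ {SC,TSO,PSO}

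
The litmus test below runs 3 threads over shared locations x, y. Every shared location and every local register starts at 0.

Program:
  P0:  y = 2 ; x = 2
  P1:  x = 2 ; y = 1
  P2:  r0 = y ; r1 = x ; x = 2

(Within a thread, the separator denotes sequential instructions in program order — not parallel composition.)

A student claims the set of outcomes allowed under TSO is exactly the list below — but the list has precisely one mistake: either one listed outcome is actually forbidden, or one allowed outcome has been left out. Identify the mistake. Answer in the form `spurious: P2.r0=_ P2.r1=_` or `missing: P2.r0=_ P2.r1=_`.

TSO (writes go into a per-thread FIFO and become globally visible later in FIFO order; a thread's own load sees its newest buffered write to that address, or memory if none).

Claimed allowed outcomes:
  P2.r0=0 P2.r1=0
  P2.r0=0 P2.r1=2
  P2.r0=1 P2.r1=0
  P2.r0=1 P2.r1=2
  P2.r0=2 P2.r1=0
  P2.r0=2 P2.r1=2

spurious: P2.r0=1 P2.r1=0

outcome vector order: (P2.r0,P2.r1)
under TSO → <0 0> <0 2> <1 2> <2 0> <2 2>
claimed∖TSO = {<1 0>}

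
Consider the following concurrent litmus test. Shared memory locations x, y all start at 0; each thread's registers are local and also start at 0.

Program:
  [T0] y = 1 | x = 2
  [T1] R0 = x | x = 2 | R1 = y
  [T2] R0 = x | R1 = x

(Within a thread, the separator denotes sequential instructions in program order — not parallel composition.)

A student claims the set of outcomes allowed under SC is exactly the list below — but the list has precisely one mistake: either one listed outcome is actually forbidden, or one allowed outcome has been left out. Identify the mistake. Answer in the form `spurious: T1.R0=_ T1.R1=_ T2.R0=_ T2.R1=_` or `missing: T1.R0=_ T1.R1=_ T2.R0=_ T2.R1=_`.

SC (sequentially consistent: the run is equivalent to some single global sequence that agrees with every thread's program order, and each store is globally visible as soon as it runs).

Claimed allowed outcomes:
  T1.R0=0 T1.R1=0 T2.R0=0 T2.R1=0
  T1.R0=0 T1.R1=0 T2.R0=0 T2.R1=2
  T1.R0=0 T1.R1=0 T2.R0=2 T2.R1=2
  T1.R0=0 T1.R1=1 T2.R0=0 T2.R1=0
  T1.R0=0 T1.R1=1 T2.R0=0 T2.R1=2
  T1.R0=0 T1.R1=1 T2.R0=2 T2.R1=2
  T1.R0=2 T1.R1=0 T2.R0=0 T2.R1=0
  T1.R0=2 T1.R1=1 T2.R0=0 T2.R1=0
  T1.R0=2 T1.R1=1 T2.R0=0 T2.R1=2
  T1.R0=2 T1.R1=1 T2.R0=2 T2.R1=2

outcome vector order: (T1.R0,T1.R1,T2.R0,T2.R1)
under SC → <0 0 0 0>; <0 0 0 2>; <0 0 2 2>; <0 1 0 0>; <0 1 0 2>; <0 1 2 2>; <2 1 0 0>; <2 1 0 2>; <2 1 2 2>
claimed∖SC = {<2 0 0 0>}

spurious: T1.R0=2 T1.R1=0 T2.R0=0 T2.R1=0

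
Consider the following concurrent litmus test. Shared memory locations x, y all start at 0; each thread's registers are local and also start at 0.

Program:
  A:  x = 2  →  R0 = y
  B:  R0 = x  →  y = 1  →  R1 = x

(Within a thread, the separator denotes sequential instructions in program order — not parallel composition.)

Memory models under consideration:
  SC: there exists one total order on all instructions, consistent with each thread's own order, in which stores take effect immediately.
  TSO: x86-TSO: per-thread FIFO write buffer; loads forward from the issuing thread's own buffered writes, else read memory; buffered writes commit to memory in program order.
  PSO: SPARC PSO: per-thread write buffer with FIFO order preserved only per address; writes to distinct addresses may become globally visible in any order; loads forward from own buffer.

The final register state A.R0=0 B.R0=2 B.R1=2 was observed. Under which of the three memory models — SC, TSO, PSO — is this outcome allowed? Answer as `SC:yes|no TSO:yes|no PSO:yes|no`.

SC:yes TSO:yes PSO:yes

outcome vector order: (A.R0,B.R0,B.R1)
under SC → 002; 022; 100; 102; 122
under TSO → 000; 002; 022; 100; 102; 122
under PSO → 000; 002; 022; 100; 102; 122
target 022 ∈ {SC,TSO,PSO}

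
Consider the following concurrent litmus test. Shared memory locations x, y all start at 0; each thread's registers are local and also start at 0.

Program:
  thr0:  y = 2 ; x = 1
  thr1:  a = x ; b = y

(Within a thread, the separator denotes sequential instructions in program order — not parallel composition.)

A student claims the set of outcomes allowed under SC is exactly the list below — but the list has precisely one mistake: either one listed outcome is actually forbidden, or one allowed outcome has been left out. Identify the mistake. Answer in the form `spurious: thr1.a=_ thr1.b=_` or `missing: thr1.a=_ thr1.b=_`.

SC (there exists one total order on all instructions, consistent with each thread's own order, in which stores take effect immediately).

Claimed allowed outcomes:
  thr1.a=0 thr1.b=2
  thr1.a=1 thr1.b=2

missing: thr1.a=0 thr1.b=0

outcome vector order: (thr1.a,thr1.b)
SC: 3 outcomes — {<0 0>; <0 2>; <1 2>}
SC∖claimed = {<0 0>}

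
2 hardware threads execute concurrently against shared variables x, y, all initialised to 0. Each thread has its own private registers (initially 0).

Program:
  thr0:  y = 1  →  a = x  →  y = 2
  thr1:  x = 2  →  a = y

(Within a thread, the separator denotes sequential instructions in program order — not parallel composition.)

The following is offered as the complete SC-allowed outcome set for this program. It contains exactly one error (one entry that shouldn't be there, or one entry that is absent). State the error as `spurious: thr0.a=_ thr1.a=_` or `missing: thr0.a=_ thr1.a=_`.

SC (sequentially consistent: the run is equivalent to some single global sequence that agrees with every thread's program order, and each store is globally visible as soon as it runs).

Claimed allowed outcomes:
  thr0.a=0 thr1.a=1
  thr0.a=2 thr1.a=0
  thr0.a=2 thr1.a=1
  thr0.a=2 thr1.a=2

outcome vector order: (thr0.a,thr1.a)
SC: 5 outcomes — {0/1, 0/2, 2/0, 2/1, 2/2}
SC∖claimed = {0/2}

missing: thr0.a=0 thr1.a=2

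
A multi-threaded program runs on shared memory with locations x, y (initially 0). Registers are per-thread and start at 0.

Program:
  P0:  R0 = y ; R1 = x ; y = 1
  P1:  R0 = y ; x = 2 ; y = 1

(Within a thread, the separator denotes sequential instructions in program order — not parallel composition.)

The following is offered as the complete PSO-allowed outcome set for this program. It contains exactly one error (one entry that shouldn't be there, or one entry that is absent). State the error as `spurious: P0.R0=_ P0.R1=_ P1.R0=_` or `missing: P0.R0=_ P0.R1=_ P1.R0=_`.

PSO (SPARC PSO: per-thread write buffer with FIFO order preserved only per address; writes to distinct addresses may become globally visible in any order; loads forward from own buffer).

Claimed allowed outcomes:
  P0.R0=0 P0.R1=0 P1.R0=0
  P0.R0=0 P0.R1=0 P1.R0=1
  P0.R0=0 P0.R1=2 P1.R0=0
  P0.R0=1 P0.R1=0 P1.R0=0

outcome vector order: (P0.R0,P0.R1,P1.R0)
under PSO → 000; 001; 020; 100; 120
PSO∖claimed = {120}

missing: P0.R0=1 P0.R1=2 P1.R0=0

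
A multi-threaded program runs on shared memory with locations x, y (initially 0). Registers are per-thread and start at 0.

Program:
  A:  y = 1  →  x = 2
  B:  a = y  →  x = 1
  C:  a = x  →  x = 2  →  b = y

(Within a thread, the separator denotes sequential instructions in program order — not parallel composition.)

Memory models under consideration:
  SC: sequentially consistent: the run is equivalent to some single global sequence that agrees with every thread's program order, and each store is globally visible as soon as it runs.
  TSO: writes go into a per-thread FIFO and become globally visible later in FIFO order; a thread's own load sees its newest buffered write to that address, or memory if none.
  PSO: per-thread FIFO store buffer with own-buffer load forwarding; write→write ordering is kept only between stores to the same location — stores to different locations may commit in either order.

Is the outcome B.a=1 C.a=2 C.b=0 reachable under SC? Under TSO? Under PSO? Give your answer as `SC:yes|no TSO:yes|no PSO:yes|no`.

outcome vector order: (B.a,C.a,C.b)
SC: 9 outcomes — {000 001 010 011 021 100 101 111 121}
TSO: 9 outcomes — {000 001 010 011 021 100 101 111 121}
PSO: 11 outcomes — {000 001 010 011 020 021 100 101 111 120 121}
target 120 ∈ {PSO}

SC:no TSO:no PSO:yes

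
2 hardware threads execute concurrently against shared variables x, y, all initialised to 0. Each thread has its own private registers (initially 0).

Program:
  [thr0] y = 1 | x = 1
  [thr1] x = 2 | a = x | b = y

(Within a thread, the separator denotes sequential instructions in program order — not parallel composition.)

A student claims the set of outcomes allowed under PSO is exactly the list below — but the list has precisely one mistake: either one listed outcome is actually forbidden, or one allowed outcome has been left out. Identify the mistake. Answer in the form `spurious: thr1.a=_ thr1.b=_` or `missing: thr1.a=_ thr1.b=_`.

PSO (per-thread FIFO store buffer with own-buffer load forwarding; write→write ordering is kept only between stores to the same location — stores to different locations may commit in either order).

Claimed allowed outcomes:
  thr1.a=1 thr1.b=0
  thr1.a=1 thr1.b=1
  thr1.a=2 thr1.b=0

outcome vector order: (thr1.a,thr1.b)
PSO: 4 outcomes — {10 11 20 21}
PSO∖claimed = {21}

missing: thr1.a=2 thr1.b=1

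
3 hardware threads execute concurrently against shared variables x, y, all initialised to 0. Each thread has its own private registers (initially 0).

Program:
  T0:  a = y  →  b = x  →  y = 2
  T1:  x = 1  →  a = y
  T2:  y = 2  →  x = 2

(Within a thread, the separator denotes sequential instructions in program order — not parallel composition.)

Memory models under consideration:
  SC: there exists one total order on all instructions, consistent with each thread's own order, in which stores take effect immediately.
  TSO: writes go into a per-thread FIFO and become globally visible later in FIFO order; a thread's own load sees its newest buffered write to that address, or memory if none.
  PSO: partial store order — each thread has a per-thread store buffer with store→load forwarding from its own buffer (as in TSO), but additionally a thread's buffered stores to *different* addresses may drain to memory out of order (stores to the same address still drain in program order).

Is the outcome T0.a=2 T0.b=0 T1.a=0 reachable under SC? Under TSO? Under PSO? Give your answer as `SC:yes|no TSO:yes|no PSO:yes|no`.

SC:no TSO:yes PSO:yes

outcome vector order: (T0.a,T0.b,T1.a)
SC (11): <0 0 0>; <0 0 2>; <0 1 0>; <0 1 2>; <0 2 0>; <0 2 2>; <2 0 2>; <2 1 0>; <2 1 2>; <2 2 0>; <2 2 2>
TSO (12): <0 0 0>; <0 0 2>; <0 1 0>; <0 1 2>; <0 2 0>; <0 2 2>; <2 0 0>; <2 0 2>; <2 1 0>; <2 1 2>; <2 2 0>; <2 2 2>
PSO (12): <0 0 0>; <0 0 2>; <0 1 0>; <0 1 2>; <0 2 0>; <0 2 2>; <2 0 0>; <2 0 2>; <2 1 0>; <2 1 2>; <2 2 0>; <2 2 2>
target <2 0 0> ∈ {TSO,PSO}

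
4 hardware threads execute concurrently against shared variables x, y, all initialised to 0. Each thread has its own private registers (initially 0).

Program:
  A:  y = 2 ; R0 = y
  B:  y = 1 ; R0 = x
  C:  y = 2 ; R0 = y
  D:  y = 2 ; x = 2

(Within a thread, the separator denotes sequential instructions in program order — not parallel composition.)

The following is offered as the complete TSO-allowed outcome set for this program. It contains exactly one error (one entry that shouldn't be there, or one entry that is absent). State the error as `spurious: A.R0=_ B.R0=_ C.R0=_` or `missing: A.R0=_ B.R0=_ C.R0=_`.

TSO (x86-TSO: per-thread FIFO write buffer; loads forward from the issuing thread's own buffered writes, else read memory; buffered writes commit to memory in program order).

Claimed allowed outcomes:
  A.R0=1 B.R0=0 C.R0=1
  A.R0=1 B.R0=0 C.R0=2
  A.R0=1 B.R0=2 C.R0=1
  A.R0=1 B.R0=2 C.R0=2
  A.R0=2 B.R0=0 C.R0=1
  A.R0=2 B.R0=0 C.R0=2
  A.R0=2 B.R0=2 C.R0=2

missing: A.R0=2 B.R0=2 C.R0=1

outcome vector order: (A.R0,B.R0,C.R0)
TSO: 8 outcomes — {1/0/1; 1/0/2; 1/2/1; 1/2/2; 2/0/1; 2/0/2; 2/2/1; 2/2/2}
TSO∖claimed = {2/2/1}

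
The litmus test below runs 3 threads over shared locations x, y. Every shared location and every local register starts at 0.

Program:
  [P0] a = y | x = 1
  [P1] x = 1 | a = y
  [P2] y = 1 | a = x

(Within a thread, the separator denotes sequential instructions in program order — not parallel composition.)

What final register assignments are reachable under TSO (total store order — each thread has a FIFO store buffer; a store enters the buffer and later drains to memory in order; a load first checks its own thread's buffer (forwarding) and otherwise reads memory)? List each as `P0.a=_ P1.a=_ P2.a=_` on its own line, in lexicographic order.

outcome vector order: (P0.a,P1.a,P2.a)
|TSO outcomes| = 8

P0.a=0 P1.a=0 P2.a=0
P0.a=0 P1.a=0 P2.a=1
P0.a=0 P1.a=1 P2.a=0
P0.a=0 P1.a=1 P2.a=1
P0.a=1 P1.a=0 P2.a=0
P0.a=1 P1.a=0 P2.a=1
P0.a=1 P1.a=1 P2.a=0
P0.a=1 P1.a=1 P2.a=1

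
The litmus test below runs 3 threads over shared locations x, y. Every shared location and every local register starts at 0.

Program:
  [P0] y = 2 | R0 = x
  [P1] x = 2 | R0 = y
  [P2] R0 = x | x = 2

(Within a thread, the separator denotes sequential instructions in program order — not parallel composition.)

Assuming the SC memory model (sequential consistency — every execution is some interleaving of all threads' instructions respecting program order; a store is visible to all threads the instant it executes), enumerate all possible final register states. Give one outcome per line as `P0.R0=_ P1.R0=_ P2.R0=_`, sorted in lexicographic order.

outcome vector order: (P0.R0,P1.R0,P2.R0)
|SC outcomes| = 6

P0.R0=0 P1.R0=2 P2.R0=0
P0.R0=0 P1.R0=2 P2.R0=2
P0.R0=2 P1.R0=0 P2.R0=0
P0.R0=2 P1.R0=0 P2.R0=2
P0.R0=2 P1.R0=2 P2.R0=0
P0.R0=2 P1.R0=2 P2.R0=2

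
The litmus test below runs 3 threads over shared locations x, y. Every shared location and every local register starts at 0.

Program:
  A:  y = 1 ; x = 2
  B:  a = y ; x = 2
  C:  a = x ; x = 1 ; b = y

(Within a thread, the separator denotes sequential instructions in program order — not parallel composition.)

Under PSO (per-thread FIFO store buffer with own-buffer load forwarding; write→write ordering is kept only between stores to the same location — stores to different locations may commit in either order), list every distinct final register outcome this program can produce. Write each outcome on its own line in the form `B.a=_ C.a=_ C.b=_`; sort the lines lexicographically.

B.a=0 C.a=0 C.b=0
B.a=0 C.a=0 C.b=1
B.a=0 C.a=2 C.b=0
B.a=0 C.a=2 C.b=1
B.a=1 C.a=0 C.b=0
B.a=1 C.a=0 C.b=1
B.a=1 C.a=2 C.b=0
B.a=1 C.a=2 C.b=1

outcome vector order: (B.a,C.a,C.b)
|PSO outcomes| = 8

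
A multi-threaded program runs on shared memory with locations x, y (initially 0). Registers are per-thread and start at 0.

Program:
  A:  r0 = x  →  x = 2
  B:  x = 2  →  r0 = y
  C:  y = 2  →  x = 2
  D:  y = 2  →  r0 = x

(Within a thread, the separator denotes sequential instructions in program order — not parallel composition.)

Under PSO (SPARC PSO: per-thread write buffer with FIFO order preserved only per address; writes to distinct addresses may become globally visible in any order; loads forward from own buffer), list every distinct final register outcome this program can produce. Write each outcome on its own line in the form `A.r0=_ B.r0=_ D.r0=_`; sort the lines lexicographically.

A.r0=0 B.r0=0 D.r0=0
A.r0=0 B.r0=0 D.r0=2
A.r0=0 B.r0=2 D.r0=0
A.r0=0 B.r0=2 D.r0=2
A.r0=2 B.r0=0 D.r0=0
A.r0=2 B.r0=0 D.r0=2
A.r0=2 B.r0=2 D.r0=0
A.r0=2 B.r0=2 D.r0=2

outcome vector order: (A.r0,B.r0,D.r0)
|PSO outcomes| = 8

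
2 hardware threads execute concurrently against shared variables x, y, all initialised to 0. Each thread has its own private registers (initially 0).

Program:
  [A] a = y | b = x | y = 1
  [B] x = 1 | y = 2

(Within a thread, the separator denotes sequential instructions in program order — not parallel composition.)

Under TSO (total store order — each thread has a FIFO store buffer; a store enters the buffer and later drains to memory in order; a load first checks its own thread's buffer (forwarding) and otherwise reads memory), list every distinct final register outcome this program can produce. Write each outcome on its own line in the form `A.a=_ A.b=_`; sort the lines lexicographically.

outcome vector order: (A.a,A.b)
|TSO outcomes| = 3

A.a=0 A.b=0
A.a=0 A.b=1
A.a=2 A.b=1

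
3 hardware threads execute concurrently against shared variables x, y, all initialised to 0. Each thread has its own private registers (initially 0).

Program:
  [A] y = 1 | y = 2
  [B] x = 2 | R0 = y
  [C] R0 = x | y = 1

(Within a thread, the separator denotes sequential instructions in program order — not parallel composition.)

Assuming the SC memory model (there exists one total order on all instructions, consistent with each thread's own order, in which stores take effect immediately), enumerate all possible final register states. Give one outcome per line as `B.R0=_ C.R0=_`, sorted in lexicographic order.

B.R0=0 C.R0=0
B.R0=0 C.R0=2
B.R0=1 C.R0=0
B.R0=1 C.R0=2
B.R0=2 C.R0=0
B.R0=2 C.R0=2

outcome vector order: (B.R0,C.R0)
|SC outcomes| = 6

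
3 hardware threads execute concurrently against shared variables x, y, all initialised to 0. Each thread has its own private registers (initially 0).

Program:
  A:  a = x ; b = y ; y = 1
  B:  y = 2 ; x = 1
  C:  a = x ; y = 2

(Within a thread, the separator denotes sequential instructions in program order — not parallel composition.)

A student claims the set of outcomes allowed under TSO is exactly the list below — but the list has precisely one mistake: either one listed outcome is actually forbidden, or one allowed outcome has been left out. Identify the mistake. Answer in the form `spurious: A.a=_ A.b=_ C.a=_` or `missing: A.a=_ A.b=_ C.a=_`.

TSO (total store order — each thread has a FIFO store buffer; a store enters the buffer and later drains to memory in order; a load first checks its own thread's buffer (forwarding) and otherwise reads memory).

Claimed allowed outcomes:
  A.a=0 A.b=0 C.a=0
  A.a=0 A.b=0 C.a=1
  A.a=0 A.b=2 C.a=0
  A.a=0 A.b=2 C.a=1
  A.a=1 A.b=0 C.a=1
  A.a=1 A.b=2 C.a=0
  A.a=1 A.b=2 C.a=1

outcome vector order: (A.a,A.b,C.a)
under TSO → <0 0 0>, <0 0 1>, <0 2 0>, <0 2 1>, <1 2 0>, <1 2 1>
claimed∖TSO = {<1 0 1>}

spurious: A.a=1 A.b=0 C.a=1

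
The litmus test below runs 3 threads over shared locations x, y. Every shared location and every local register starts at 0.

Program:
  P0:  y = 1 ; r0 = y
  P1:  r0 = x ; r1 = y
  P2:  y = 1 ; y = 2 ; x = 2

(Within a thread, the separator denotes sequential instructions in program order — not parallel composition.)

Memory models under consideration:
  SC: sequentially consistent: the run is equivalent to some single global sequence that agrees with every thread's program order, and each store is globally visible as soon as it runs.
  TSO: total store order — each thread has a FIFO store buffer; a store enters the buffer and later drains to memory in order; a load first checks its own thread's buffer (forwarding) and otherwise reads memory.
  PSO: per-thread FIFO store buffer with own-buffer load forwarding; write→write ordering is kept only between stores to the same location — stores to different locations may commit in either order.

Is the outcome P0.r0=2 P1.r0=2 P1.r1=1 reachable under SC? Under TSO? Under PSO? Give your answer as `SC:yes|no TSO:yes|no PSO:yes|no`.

outcome vector order: (P0.r0,P1.r0,P1.r1)
[SC] allowed = {(1,0,0); (1,0,1); (1,0,2); (1,2,1); (1,2,2); (2,0,0); (2,0,1); (2,0,2); (2,2,2)}
[TSO] allowed = {(1,0,0); (1,0,1); (1,0,2); (1,2,1); (1,2,2); (2,0,0); (2,0,1); (2,0,2); (2,2,2)}
[PSO] allowed = {(1,0,0); (1,0,1); (1,0,2); (1,2,0); (1,2,1); (1,2,2); (2,0,0); (2,0,1); (2,0,2); (2,2,0); (2,2,1); (2,2,2)}
target (2,2,1) ∈ {PSO}

SC:no TSO:no PSO:yes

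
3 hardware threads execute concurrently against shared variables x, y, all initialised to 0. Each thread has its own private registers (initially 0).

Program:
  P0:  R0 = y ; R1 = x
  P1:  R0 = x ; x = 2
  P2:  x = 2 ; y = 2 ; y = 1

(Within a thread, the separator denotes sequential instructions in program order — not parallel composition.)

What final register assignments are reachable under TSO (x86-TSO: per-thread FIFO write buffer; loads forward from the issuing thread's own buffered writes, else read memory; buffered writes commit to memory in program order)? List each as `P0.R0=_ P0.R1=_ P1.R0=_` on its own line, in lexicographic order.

outcome vector order: (P0.R0,P0.R1,P1.R0)
|TSO outcomes| = 8

P0.R0=0 P0.R1=0 P1.R0=0
P0.R0=0 P0.R1=0 P1.R0=2
P0.R0=0 P0.R1=2 P1.R0=0
P0.R0=0 P0.R1=2 P1.R0=2
P0.R0=1 P0.R1=2 P1.R0=0
P0.R0=1 P0.R1=2 P1.R0=2
P0.R0=2 P0.R1=2 P1.R0=0
P0.R0=2 P0.R1=2 P1.R0=2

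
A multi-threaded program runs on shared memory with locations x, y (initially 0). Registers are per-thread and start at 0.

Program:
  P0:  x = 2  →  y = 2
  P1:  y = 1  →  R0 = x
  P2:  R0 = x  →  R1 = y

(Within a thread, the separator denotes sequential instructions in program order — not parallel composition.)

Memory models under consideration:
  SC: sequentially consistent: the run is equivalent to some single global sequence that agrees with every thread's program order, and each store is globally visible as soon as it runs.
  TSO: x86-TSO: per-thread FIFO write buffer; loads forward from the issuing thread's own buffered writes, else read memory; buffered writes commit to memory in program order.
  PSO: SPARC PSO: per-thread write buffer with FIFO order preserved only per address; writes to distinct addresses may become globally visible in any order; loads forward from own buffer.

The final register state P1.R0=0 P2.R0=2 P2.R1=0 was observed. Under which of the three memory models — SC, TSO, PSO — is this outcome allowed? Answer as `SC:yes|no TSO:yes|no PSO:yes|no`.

outcome vector order: (P1.R0,P2.R0,P2.R1)
SC: 11 outcomes — {000, 001, 002, 021, 022, 200, 201, 202, 220, 221, 222}
TSO: 12 outcomes — {000, 001, 002, 020, 021, 022, 200, 201, 202, 220, 221, 222}
PSO: 12 outcomes — {000, 001, 002, 020, 021, 022, 200, 201, 202, 220, 221, 222}
target 020 ∈ {TSO,PSO}

SC:no TSO:yes PSO:yes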